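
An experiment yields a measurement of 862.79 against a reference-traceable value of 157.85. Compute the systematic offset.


Systematic error = measured - true
= 862.79 - 157.85
= 704.9400

704.9400


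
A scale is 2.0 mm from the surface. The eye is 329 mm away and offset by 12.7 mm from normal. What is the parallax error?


error = h * offset / d
= 2.0 * 12.7 / 329
= 0.0772

0.0772


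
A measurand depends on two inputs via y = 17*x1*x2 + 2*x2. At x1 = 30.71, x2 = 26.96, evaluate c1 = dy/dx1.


y = 17*x1*x2 + 2*x2
dy/dx1 = 17*x2
Evaluate at x2 = 26.96: c1 = 17 * 26.96
c1 = 458.3200

458.3200


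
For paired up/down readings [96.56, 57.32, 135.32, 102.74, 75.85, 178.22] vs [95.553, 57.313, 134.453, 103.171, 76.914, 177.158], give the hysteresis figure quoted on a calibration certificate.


|96.56 - 95.553| = 1.0070
|57.32 - 57.313| = 0.0070
|135.32 - 134.453| = 0.8670
|102.74 - 103.171| = 0.4310
|75.85 - 76.914| = 1.0640
|178.22 - 177.158| = 1.0620
hysteresis = max(diffs) = 1.0640

1.0640


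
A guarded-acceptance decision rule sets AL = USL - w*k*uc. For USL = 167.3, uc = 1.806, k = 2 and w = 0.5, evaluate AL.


U = k * uc = 2 * 1.806 = 3.612
guard band g = w * U = 0.5 * 3.612 = 1.806
AL = USL - g = 167.3 - 1.806
AL = 165.4940

165.4940


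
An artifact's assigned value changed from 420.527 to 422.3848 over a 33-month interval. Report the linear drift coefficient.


rate = (v2 - v1) / months
= (422.3848 - 420.527) / 33
= 1.8578 / 33
= 0.0563

0.0563


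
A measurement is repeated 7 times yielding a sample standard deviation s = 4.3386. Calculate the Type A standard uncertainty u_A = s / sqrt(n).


u_A = s / sqrt(n)
u_A = 4.3386 / sqrt(7)
u_A = 4.3386 / 2.6457513
u_A = 1.6398

1.6398


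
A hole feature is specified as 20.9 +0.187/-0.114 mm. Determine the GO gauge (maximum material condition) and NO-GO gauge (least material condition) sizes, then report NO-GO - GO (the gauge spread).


GO = nominal - lower_tol (smallest hole = maximum material condition)
GO = 20.9 - 0.114 = 20.786
NO-GO = nominal + upper_tol (largest hole = least material condition)
NO-GO = 20.9 + 0.187 = 21.087
spread = NO-GO - GO = 21.087 - 20.786 = 0.3010

0.3010


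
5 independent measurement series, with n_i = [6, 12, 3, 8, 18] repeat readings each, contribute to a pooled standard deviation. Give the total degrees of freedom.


nu = sum_i (n_i - 1)
nu = ((6 - 1) + (12 - 1) + (3 - 1) + (8 - 1) + (18 - 1))
nu = 5 + 11 + 2 + 7 + 17
nu = 42

42


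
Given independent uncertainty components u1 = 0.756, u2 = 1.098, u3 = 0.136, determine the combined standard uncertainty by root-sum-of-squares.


uc = sqrt(0.756^2 + 1.098^2 + 0.136^2)
uc = sqrt(1.795636)
uc = 1.3400

1.3400


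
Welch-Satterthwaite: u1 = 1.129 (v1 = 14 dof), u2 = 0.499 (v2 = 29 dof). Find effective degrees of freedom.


uc = sqrt(u1^2 + u2^2) = sqrt(1.129^2 + 0.499^2) = 1.2343589
v_eff = uc^4 / (u1^4/v1 + u2^4/v2)
= 1.2343589^4 / (1.129^4/14 + 0.499^4/29)
= 2.3214846 / 0.11818867
v_eff = 19.6422

19.6422


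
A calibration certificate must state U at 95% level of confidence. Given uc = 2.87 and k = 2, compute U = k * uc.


U = k * uc
U = 2 * 2.87
U = 5.7400

5.7400


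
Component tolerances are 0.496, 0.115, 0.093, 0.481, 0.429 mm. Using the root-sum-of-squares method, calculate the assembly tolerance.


RSS = sqrt(0.496^2 + 0.115^2 + 0.093^2 + 0.481^2 + 0.429^2)
= sqrt(0.683292)
= 0.8266

0.8266


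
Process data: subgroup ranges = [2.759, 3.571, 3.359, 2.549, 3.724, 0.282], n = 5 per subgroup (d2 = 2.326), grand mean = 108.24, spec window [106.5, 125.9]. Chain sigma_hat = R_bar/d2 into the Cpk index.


R_bar = (2.759 + 3.571 + 3.359 + 2.549 + 3.724 + 0.282) / 6 = 2.7073333
sigma = R_bar / d2 = 2.7073333 / 2.326 = 1.1639438
Cp = (USL - LSL)/(6*sigma) = (125.9 - 106.5)/(6*1.1639438) = 2.7779
Cpu = (125.9 - 108.24)/(3*1.1639438) = 5.0575
Cpl = (108.24 - 106.5)/(3*1.1639438) = 0.4983
Cpk = min(Cpu, Cpl) = 0.4983

0.4983


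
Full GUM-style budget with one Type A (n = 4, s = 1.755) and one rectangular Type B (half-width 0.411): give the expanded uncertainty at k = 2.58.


u_A = s / sqrt(n) = 1.755 / sqrt(4) = 0.8775
u_B = half_width / sqrt(3) = 0.411 / sqrt(3) = 0.23729096
uc = sqrt(u_A^2 + u_B^2) = sqrt(0.8775^2 + 0.23729096^2) = 0.90901774
U = k * uc = 2.58 * 0.90901774
U = 2.3453

2.3453


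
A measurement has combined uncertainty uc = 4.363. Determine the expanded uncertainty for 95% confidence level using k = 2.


U = k * uc
U = 2 * 4.363
U = 8.7260

8.7260


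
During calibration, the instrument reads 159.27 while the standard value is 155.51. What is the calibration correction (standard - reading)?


Correction = standard - reading
= 155.51 - 159.27
= -3.7600

-3.7600


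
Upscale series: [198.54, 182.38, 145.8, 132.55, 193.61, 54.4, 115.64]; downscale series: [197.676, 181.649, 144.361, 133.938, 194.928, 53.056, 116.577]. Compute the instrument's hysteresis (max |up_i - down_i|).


|198.54 - 197.676| = 0.8640
|182.38 - 181.649| = 0.7310
|145.8 - 144.361| = 1.4390
|132.55 - 133.938| = 1.3880
|193.61 - 194.928| = 1.3180
|54.4 - 53.056| = 1.3440
|115.64 - 116.577| = 0.9370
hysteresis = max(diffs) = 1.4390

1.4390


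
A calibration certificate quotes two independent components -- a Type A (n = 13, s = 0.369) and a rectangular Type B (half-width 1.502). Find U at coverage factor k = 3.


u_A = s / sqrt(n) = 0.369 / sqrt(13) = 0.10234219
u_B = half_width / sqrt(3) = 1.502 / sqrt(3) = 0.8671801
uc = sqrt(u_A^2 + u_B^2) = sqrt(0.10234219^2 + 0.8671801^2) = 0.87319829
U = k * uc = 3 * 0.87319829
U = 2.6196

2.6196


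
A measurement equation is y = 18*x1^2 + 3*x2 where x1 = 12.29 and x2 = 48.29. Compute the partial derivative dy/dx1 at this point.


y = 18*x1^2 + 3*x2
dy/dx1 = 2*18*x1
Evaluate at x1 = 12.29: c1 = 36 * 12.29
c1 = 442.4400

442.4400


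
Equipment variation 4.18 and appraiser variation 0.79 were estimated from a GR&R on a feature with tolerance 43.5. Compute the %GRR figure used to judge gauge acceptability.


GRR = sqrt(EV^2 + AV^2) = sqrt(4.18^2 + 0.79^2) = 4.2539981
%GRR = GRR / tol * 100 = 4.2539981 / 43.5 * 100
%GRR = 9.7793

9.7793


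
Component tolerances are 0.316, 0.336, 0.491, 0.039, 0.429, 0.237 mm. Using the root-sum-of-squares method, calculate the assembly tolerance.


RSS = sqrt(0.316^2 + 0.336^2 + 0.491^2 + 0.039^2 + 0.429^2 + 0.237^2)
= sqrt(0.695564)
= 0.8340

0.8340


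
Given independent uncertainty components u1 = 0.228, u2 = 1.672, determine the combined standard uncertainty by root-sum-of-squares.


uc = sqrt(0.228^2 + 1.672^2)
uc = sqrt(2.847568)
uc = 1.6875

1.6875


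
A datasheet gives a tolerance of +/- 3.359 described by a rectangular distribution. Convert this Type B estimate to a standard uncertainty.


u_B = half_width / sqrt(3)
u_B = 3.359 / 1.7320508
u_B = 1.9393

1.9393


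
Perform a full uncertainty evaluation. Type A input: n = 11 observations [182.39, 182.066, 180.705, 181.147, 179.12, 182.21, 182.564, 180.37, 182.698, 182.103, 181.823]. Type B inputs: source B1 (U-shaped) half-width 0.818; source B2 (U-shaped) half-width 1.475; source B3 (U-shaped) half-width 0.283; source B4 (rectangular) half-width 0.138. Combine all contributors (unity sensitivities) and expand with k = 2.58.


mean = (182.39 + 182.066 + 180.705 + 181.147 + 179.12 + 182.21 + 182.564 + 180.37 + 182.698 + 182.103 + 181.823) / 11 = 181.5632727
s = sqrt(sum((x - mean)^2)/(n-1)) = 1.1093102
u_A = s / sqrt(n) = 1.1093102 / sqrt(11) = 0.33446961
u_B1 = 0.818 / sqrt(2) = 0.57841335
u_B2 = 1.475 / sqrt(2) = 1.0429825
u_B3 = 0.283 / sqrt(2) = 0.20011122
u_B4 = 0.138 / sqrt(3) = 0.079674337
uc = sqrt(0.33446961^2 + 0.57841335^2 + 1.0429825^2 + 0.20011122^2 + 0.079674337^2) = 1.2572338
U = k * uc = 2.58 * 1.2572338
U = 3.2437

3.2437


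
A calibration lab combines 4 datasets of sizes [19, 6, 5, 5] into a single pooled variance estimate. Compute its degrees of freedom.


nu = sum_i (n_i - 1)
nu = ((19 - 1) + (6 - 1) + (5 - 1) + (5 - 1))
nu = 18 + 5 + 4 + 4
nu = 31

31


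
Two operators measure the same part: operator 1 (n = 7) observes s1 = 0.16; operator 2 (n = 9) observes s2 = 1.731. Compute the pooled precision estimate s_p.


s_p = sqrt(((n1-1)*s1^2 + (n2-1)*s2^2) / (n1+n2-2))
numerator = (7-1)*0.16^2 + (9-1)*1.731^2 = 0.1536 + 23.970888 = 24.124488
denominator = 7 + 9 - 2 = 14
s_p^2 = 24.124488 / 14 = 1.7231777
s_p = sqrt(1.7231777) = 1.3127

1.3127


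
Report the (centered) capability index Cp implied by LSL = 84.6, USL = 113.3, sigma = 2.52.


Cp = (USL - LSL) / (6 * sigma)
= (113.3 - 84.6) / (6 * 2.52)
= 28.7000 / 15.1200
= 1.8981

1.8981


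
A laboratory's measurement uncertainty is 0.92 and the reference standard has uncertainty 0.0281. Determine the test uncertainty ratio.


TUR = u_lab / u_ref
= 0.92 / 0.0281
= 32.7402

32.7402


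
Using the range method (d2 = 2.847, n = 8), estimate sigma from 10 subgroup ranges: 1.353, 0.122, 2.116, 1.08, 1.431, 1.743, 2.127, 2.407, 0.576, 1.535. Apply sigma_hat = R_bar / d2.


R_bar = (1.353 + 0.122 + 2.116 + 1.08 + 1.431 + 1.743 + 2.127 + 2.407 + 0.576 + 1.535) / 10
R_bar = 14.49 / 10 = 1.449
sigma_hat = R_bar / d2 = 1.449 / 2.847 = 0.5090

0.5090


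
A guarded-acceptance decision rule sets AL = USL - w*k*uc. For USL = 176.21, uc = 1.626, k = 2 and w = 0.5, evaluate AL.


U = k * uc = 2 * 1.626 = 3.252
guard band g = w * U = 0.5 * 3.252 = 1.626
AL = USL - g = 176.21 - 1.626
AL = 174.5840

174.5840


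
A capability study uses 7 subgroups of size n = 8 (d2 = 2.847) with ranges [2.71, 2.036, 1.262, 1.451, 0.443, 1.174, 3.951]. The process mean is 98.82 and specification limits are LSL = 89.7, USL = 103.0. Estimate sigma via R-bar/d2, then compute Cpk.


R_bar = (2.71 + 2.036 + 1.262 + 1.451 + 0.443 + 1.174 + 3.951) / 7 = 1.861
sigma = R_bar / d2 = 1.861 / 2.847 = 0.65367053
Cp = (USL - LSL)/(6*sigma) = (103.0 - 89.7)/(6*0.65367053) = 3.3911
Cpu = (103.0 - 98.82)/(3*0.65367053) = 2.1316
Cpl = (98.82 - 89.7)/(3*0.65367053) = 4.6507
Cpk = min(Cpu, Cpl) = 2.1316

2.1316


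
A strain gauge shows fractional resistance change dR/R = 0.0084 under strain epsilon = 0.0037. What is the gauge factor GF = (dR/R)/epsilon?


GF = (dR/R) / epsilon
= 0.0084 / 0.0037
= 2.2703

2.2703


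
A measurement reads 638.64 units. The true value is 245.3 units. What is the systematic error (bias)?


Systematic error = measured - true
= 638.64 - 245.3
= 393.3400

393.3400


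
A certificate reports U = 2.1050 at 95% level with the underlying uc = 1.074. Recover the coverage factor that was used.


k = U / uc
k = 2.1050 / 1.074
k = 1.96

1.96


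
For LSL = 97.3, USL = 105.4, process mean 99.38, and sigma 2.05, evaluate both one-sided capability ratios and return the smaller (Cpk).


Cpu = (USL - mean) / (3*sigma) = (105.4 - 99.38) / (3*2.05) = 0.9789
Cpl = (mean - LSL) / (3*sigma) = (99.38 - 97.3) / (3*2.05) = 0.3382
Cpk = min(Cpu, Cpl) = 0.3382

0.3382


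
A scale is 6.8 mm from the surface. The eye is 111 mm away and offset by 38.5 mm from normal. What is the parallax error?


error = h * offset / d
= 6.8 * 38.5 / 111
= 2.3586

2.3586


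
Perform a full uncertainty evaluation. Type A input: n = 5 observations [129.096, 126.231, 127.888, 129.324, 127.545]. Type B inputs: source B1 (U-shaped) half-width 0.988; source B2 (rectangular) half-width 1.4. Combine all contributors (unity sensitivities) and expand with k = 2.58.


mean = (129.096 + 126.231 + 127.888 + 129.324 + 127.545) / 5 = 128.0168
s = sqrt(sum((x - mean)^2)/(n-1)) = 1.2551604
u_A = s / sqrt(n) = 1.2551604 / sqrt(5) = 0.5613248
u_B1 = 0.988 / sqrt(2) = 0.6986215
u_B2 = 1.4 / sqrt(3) = 0.80829038
uc = sqrt(0.5613248^2 + 0.6986215^2 + 0.80829038^2) = 1.2068516
U = k * uc = 2.58 * 1.2068516
U = 3.1137

3.1137


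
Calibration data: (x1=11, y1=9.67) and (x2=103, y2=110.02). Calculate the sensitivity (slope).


slope = (y2 - y1) / (x2 - x1)
= (110.02 - 9.67) / (103 - 11)
= 100.3500 / 92
= 1.0908

1.0908


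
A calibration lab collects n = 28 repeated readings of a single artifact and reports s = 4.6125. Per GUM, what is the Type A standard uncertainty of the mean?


u_A = s / sqrt(n)
u_A = 4.6125 / sqrt(28)
u_A = 4.6125 / 5.2915026
u_A = 0.8717

0.8717


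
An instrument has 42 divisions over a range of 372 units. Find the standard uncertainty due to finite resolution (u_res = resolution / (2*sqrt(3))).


resolution = range / divisions
resolution = 372 / 42 = 8.8571429
u_res = resolution / (2*sqrt(3))
u_res = 8.8571429 / 3.4641016
u_res = 2.5568

2.5568


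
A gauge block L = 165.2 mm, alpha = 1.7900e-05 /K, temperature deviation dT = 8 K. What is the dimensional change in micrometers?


dL = L * alpha * dT
= 165.2 * 1.7900e-05 * 8
= 0.0236566 mm
dL_um = 0.0236566 * 1000 = 23.6566 um

23.6566


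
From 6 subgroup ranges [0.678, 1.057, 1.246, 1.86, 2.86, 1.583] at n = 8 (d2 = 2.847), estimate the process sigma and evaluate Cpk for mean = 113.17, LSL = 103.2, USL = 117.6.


R_bar = (0.678 + 1.057 + 1.246 + 1.86 + 2.86 + 1.583) / 6 = 1.5473333
sigma = R_bar / d2 = 1.5473333 / 2.847 = 0.54349607
Cp = (USL - LSL)/(6*sigma) = (117.6 - 103.2)/(6*0.54349607) = 4.4159
Cpu = (117.6 - 113.17)/(3*0.54349607) = 2.7170
Cpl = (113.17 - 103.2)/(3*0.54349607) = 6.1147
Cpk = min(Cpu, Cpl) = 2.7170

2.7170


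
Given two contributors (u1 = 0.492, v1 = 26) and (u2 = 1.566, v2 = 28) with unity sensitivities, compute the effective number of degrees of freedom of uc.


uc = sqrt(u1^2 + u2^2) = sqrt(0.492^2 + 1.566^2) = 1.6414689
v_eff = uc^4 / (u1^4/v1 + u2^4/v2)
= 1.6414689^4 / (0.492^4/26 + 1.566^4/28)
= 7.2598999 / 0.21704115
v_eff = 33.4494

33.4494


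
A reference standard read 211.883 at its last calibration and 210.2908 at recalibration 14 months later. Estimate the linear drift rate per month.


rate = (v2 - v1) / months
= (210.2908 - 211.883) / 14
= -1.5922 / 14
= -0.1137

-0.1137


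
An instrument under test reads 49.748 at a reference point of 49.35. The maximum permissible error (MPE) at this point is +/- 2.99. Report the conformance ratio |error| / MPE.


e = indication - reference = 49.748 - 49.35 = 0.3980
|e| = 0.3980
ratio = |e| / MPE = 0.3980 / 2.99
ratio = 0.1331

0.1331


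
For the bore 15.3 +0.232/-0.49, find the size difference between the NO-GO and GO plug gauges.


GO = nominal - lower_tol (smallest hole = maximum material condition)
GO = 15.3 - 0.49 = 14.81
NO-GO = nominal + upper_tol (largest hole = least material condition)
NO-GO = 15.3 + 0.232 = 15.532
spread = NO-GO - GO = 15.532 - 14.81 = 0.7220

0.7220


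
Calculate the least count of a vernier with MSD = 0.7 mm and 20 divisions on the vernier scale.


LC = MSD / n_div
= 0.7 / 20
= 0.0350

0.0350


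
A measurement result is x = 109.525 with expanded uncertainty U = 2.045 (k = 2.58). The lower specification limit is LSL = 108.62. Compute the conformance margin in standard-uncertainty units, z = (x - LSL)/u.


u = U / k = 2.045 / 2.58 = 0.79263566
margin = |LSL - x| = |108.62 - 109.525| = 0.905
z = margin / u = 0.905 / 0.79263566
z = 1.1418

1.1418


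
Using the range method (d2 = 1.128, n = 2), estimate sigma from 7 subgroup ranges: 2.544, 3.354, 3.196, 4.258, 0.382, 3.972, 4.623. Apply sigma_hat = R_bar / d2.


R_bar = (2.544 + 3.354 + 3.196 + 4.258 + 0.382 + 3.972 + 4.623) / 7
R_bar = 22.329 / 7 = 3.1898571
sigma_hat = R_bar / d2 = 3.1898571 / 1.128 = 2.8279

2.8279


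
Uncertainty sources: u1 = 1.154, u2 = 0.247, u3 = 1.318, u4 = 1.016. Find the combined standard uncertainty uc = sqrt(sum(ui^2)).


uc = sqrt(1.154^2 + 0.247^2 + 1.318^2 + 1.016^2)
uc = sqrt(4.162105)
uc = 2.0401

2.0401


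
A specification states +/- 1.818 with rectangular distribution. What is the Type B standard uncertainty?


u_B = half_width / sqrt(3)
u_B = 1.818 / 1.7320508
u_B = 1.0496

1.0496


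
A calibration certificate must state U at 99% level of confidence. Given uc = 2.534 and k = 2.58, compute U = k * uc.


U = k * uc
U = 2.58 * 2.534
U = 6.5377

6.5377


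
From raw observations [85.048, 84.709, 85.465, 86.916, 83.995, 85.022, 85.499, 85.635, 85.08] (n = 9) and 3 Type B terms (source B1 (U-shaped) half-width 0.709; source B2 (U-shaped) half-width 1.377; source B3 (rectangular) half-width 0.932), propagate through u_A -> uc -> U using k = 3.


mean = (85.048 + 84.709 + 85.465 + 86.916 + 83.995 + 85.022 + 85.499 + 85.635 + 85.08) / 9 = 85.26322222
s = sqrt(sum((x - mean)^2)/(n-1)) = 0.79213537
u_A = s / sqrt(n) = 0.79213537 / sqrt(9) = 0.26404512
u_B1 = 0.709 / sqrt(2) = 0.50133871
u_B2 = 1.377 / sqrt(2) = 0.97368604
u_B3 = 0.932 / sqrt(3) = 0.53809045
uc = sqrt(0.26404512^2 + 0.50133871^2 + 0.97368604^2 + 0.53809045^2) = 1.2484655
U = k * uc = 3 * 1.2484655
U = 3.7454

3.7454


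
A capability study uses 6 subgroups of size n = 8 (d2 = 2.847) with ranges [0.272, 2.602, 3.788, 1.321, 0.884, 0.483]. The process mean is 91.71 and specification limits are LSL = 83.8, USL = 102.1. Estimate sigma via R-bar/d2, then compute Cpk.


R_bar = (0.272 + 2.602 + 3.788 + 1.321 + 0.884 + 0.483) / 6 = 1.5583333
sigma = R_bar / d2 = 1.5583333 / 2.847 = 0.54735978
Cp = (USL - LSL)/(6*sigma) = (102.1 - 83.8)/(6*0.54735978) = 5.5722
Cpu = (102.1 - 91.71)/(3*0.54735978) = 6.3273
Cpl = (91.71 - 83.8)/(3*0.54735978) = 4.8171
Cpk = min(Cpu, Cpl) = 4.8171

4.8171


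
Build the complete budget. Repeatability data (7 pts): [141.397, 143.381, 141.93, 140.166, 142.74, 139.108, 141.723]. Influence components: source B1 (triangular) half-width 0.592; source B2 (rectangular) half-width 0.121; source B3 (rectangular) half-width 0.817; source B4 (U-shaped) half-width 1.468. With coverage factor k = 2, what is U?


mean = (141.397 + 143.381 + 141.93 + 140.166 + 142.74 + 139.108 + 141.723) / 7 = 141.4921429
s = sqrt(sum((x - mean)^2)/(n-1)) = 1.461836
u_A = s / sqrt(n) = 1.461836 / sqrt(7) = 0.55252207
u_B1 = 0.592 / sqrt(6) = 0.24168299
u_B2 = 0.121 / sqrt(3) = 0.069859383
u_B3 = 0.817 / sqrt(3) = 0.47169517
u_B4 = 1.468 / sqrt(2) = 1.0380328
uc = sqrt(0.55252207^2 + 0.24168299^2 + 0.069859383^2 + 0.47169517^2 + 1.0380328^2) = 1.2917353
U = k * uc = 2 * 1.2917353
U = 2.5835

2.5835


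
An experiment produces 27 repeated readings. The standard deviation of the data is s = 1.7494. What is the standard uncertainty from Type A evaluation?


u_A = s / sqrt(n)
u_A = 1.7494 / sqrt(27)
u_A = 1.7494 / 5.1961524
u_A = 0.3367

0.3367


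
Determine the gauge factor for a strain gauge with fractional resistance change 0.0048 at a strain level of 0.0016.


GF = (dR/R) / epsilon
= 0.0048 / 0.0016
= 3.0000

3.0000


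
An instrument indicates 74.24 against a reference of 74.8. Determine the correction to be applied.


Correction = standard - reading
= 74.8 - 74.24
= 0.5600

0.5600


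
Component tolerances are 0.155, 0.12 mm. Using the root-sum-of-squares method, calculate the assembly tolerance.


RSS = sqrt(0.155^2 + 0.12^2)
= sqrt(0.038425)
= 0.1960

0.1960


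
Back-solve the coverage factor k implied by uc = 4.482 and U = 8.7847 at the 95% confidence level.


k = U / uc
k = 8.7847 / 4.482
k = 1.96

1.96


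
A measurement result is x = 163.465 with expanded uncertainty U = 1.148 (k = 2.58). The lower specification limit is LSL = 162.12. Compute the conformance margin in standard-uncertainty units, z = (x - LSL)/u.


u = U / k = 1.148 / 2.58 = 0.44496124
margin = |LSL - x| = |162.12 - 163.465| = 1.345
z = margin / u = 1.345 / 0.44496124
z = 3.0227

3.0227


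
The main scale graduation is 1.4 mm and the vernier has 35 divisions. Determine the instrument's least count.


LC = MSD / n_div
= 1.4 / 35
= 0.0400

0.0400


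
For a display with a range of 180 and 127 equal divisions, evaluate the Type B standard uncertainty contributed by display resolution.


resolution = range / divisions
resolution = 180 / 127 = 1.4173228
u_res = resolution / (2*sqrt(3))
u_res = 1.4173228 / 3.4641016
u_res = 0.4091

0.4091


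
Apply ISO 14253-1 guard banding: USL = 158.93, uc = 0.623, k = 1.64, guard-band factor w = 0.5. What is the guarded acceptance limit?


U = k * uc = 1.64 * 0.623 = 1.02172
guard band g = w * U = 0.5 * 1.02172 = 0.51086
AL = USL - g = 158.93 - 0.51086
AL = 158.4191

158.4191


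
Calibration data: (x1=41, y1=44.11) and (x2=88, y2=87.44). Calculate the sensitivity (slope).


slope = (y2 - y1) / (x2 - x1)
= (87.44 - 44.11) / (88 - 41)
= 43.3300 / 47
= 0.9219

0.9219


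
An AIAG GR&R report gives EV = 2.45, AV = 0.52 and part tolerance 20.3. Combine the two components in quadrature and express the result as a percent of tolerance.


GRR = sqrt(EV^2 + AV^2) = sqrt(2.45^2 + 0.52^2) = 2.5045758
%GRR = GRR / tol * 100 = 2.5045758 / 20.3 * 100
%GRR = 12.3378

12.3378


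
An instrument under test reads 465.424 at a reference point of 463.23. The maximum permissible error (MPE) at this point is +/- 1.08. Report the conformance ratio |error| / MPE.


e = indication - reference = 465.424 - 463.23 = 2.1940
|e| = 2.1940
ratio = |e| / MPE = 2.1940 / 1.08
ratio = 2.0315

2.0315


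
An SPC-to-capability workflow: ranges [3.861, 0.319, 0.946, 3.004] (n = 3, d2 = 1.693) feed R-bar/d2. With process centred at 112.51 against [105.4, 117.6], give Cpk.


R_bar = (3.861 + 0.319 + 0.946 + 3.004) / 4 = 2.0325
sigma = R_bar / d2 = 2.0325 / 1.693 = 1.2005316
Cp = (USL - LSL)/(6*sigma) = (117.6 - 105.4)/(6*1.2005316) = 1.6937
Cpu = (117.6 - 112.51)/(3*1.2005316) = 1.4133
Cpl = (112.51 - 105.4)/(3*1.2005316) = 1.9741
Cpk = min(Cpu, Cpl) = 1.4133

1.4133


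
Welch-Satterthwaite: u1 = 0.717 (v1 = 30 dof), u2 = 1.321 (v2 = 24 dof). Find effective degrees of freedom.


uc = sqrt(u1^2 + u2^2) = sqrt(0.717^2 + 1.321^2) = 1.5030403
v_eff = uc^4 / (u1^4/v1 + u2^4/v2)
= 1.5030403^4 / (0.717^4/30 + 1.321^4/24)
= 5.103669 / 0.13569159
v_eff = 37.6123

37.6123


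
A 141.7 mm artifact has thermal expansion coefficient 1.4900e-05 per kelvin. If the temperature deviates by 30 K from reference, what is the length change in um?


dL = L * alpha * dT
= 141.7 * 1.4900e-05 * 30
= 0.0633399 mm
dL_um = 0.0633399 * 1000 = 63.3399 um

63.3399


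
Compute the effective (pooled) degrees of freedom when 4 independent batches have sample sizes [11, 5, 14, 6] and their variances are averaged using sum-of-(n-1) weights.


nu = sum_i (n_i - 1)
nu = ((11 - 1) + (5 - 1) + (14 - 1) + (6 - 1))
nu = 10 + 4 + 13 + 5
nu = 32

32


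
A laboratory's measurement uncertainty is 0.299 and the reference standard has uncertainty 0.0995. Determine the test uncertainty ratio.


TUR = u_lab / u_ref
= 0.299 / 0.0995
= 3.0050

3.0050


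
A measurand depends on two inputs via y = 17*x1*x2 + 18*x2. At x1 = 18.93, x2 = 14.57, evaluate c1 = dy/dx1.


y = 17*x1*x2 + 18*x2
dy/dx1 = 17*x2
Evaluate at x2 = 14.57: c1 = 17 * 14.57
c1 = 247.6900

247.6900


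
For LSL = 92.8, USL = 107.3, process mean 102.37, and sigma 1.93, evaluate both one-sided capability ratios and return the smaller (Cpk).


Cpu = (USL - mean) / (3*sigma) = (107.3 - 102.37) / (3*1.93) = 0.8515
Cpl = (mean - LSL) / (3*sigma) = (102.37 - 92.8) / (3*1.93) = 1.6528
Cpk = min(Cpu, Cpl) = 0.8515

0.8515


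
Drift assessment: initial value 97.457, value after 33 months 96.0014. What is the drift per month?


rate = (v2 - v1) / months
= (96.0014 - 97.457) / 33
= -1.4556 / 33
= -0.0441

-0.0441


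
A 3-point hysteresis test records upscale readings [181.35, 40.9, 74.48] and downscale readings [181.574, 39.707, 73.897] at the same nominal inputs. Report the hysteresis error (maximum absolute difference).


|181.35 - 181.574| = 0.2240
|40.9 - 39.707| = 1.1930
|74.48 - 73.897| = 0.5830
hysteresis = max(diffs) = 1.1930

1.1930


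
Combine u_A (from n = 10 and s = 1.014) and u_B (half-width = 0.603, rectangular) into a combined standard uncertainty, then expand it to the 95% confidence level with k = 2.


u_A = s / sqrt(n) = 1.014 / sqrt(10) = 0.32065495
u_B = half_width / sqrt(3) = 0.603 / sqrt(3) = 0.34814221
uc = sqrt(u_A^2 + u_B^2) = sqrt(0.32065495^2 + 0.34814221^2) = 0.47331025
U = k * uc = 2 * 0.47331025
U = 0.9466

0.9466


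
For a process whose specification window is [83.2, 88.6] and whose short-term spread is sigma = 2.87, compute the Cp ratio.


Cp = (USL - LSL) / (6 * sigma)
= (88.6 - 83.2) / (6 * 2.87)
= 5.4000 / 17.2200
= 0.3136

0.3136


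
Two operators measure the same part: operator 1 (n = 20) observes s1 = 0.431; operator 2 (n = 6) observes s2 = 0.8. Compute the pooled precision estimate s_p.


s_p = sqrt(((n1-1)*s1^2 + (n2-1)*s2^2) / (n1+n2-2))
numerator = (20-1)*0.431^2 + (6-1)*0.8^2 = 3.529459 + 3.2 = 6.729459
denominator = 20 + 6 - 2 = 24
s_p^2 = 6.729459 / 24 = 0.28039412
s_p = sqrt(0.28039412) = 0.5295

0.5295


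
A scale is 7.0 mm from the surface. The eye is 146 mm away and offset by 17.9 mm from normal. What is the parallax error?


error = h * offset / d
= 7.0 * 17.9 / 146
= 0.8582

0.8582


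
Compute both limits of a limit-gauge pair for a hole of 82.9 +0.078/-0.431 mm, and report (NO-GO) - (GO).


GO = nominal - lower_tol (smallest hole = maximum material condition)
GO = 82.9 - 0.431 = 82.469
NO-GO = nominal + upper_tol (largest hole = least material condition)
NO-GO = 82.9 + 0.078 = 82.978
spread = NO-GO - GO = 82.978 - 82.469 = 0.5090

0.5090


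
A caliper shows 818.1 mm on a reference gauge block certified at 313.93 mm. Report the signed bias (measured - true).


Systematic error = measured - true
= 818.1 - 313.93
= 504.1700

504.1700


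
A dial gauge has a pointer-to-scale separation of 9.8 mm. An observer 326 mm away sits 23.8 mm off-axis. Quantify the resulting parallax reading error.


error = h * offset / d
= 9.8 * 23.8 / 326
= 0.7155

0.7155


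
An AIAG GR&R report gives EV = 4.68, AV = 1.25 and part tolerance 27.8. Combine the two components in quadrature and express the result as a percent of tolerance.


GRR = sqrt(EV^2 + AV^2) = sqrt(4.68^2 + 1.25^2) = 4.8440582
%GRR = GRR / tol * 100 = 4.8440582 / 27.8 * 100
%GRR = 17.4247

17.4247


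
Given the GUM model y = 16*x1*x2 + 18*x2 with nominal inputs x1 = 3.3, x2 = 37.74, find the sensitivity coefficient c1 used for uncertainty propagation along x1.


y = 16*x1*x2 + 18*x2
dy/dx1 = 16*x2
Evaluate at x2 = 37.74: c1 = 16 * 37.74
c1 = 603.8400

603.8400


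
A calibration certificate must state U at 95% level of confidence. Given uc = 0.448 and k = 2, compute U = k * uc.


U = k * uc
U = 2 * 0.448
U = 0.8960

0.8960


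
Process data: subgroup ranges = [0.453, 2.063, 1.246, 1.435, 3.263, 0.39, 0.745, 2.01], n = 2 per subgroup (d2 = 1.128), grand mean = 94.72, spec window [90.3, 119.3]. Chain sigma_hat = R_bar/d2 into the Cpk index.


R_bar = (0.453 + 2.063 + 1.246 + 1.435 + 3.263 + 0.39 + 0.745 + 2.01) / 8 = 1.450625
sigma = R_bar / d2 = 1.450625 / 1.128 = 1.2860151
Cp = (USL - LSL)/(6*sigma) = (119.3 - 90.3)/(6*1.2860151) = 3.7584
Cpu = (119.3 - 94.72)/(3*1.2860151) = 6.3711
Cpl = (94.72 - 90.3)/(3*1.2860151) = 1.1457
Cpk = min(Cpu, Cpl) = 1.1457

1.1457


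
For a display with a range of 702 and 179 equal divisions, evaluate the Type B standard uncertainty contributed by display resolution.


resolution = range / divisions
resolution = 702 / 179 = 3.9217877
u_res = resolution / (2*sqrt(3))
u_res = 3.9217877 / 3.4641016
u_res = 1.1321

1.1321


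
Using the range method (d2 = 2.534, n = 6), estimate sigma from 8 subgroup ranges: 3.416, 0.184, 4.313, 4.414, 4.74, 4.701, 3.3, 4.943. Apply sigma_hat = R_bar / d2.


R_bar = (3.416 + 0.184 + 4.313 + 4.414 + 4.74 + 4.701 + 3.3 + 4.943) / 8
R_bar = 30.011 / 8 = 3.751375
sigma_hat = R_bar / d2 = 3.751375 / 2.534 = 1.4804

1.4804


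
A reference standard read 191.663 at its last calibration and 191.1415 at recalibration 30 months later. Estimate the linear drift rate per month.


rate = (v2 - v1) / months
= (191.1415 - 191.663) / 30
= -0.5215 / 30
= -0.0174

-0.0174


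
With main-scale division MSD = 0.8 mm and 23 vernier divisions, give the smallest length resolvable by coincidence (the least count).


LC = MSD / n_div
= 0.8 / 23
= 0.0348

0.0348


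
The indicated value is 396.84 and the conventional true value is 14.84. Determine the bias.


Systematic error = measured - true
= 396.84 - 14.84
= 382.0000

382.0000


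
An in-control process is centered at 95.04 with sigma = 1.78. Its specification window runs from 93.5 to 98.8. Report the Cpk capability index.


Cpu = (USL - mean) / (3*sigma) = (98.8 - 95.04) / (3*1.78) = 0.7041
Cpl = (mean - LSL) / (3*sigma) = (95.04 - 93.5) / (3*1.78) = 0.2884
Cpk = min(Cpu, Cpl) = 0.2884

0.2884


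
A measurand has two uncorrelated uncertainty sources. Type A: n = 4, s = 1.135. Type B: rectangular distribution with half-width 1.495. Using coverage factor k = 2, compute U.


u_A = s / sqrt(n) = 1.135 / sqrt(4) = 0.5675
u_B = half_width / sqrt(3) = 1.495 / sqrt(3) = 0.86313865
uc = sqrt(u_A^2 + u_B^2) = sqrt(0.5675^2 + 0.86313865^2) = 1.0329882
U = k * uc = 2 * 1.0329882
U = 2.0660

2.0660


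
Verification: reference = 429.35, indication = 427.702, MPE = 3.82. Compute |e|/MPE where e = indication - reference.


e = indication - reference = 427.702 - 429.35 = -1.6480
|e| = 1.6480
ratio = |e| / MPE = 1.6480 / 3.82
ratio = 0.4314

0.4314


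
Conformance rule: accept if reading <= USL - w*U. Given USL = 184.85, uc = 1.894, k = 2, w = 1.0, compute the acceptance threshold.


U = k * uc = 2 * 1.894 = 3.788
guard band g = w * U = 1.0 * 3.788 = 3.788
AL = USL - g = 184.85 - 3.788
AL = 181.0620

181.0620


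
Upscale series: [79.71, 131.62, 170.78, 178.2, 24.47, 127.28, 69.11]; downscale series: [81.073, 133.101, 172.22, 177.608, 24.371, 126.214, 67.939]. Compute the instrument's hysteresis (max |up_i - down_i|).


|79.71 - 81.073| = 1.3630
|131.62 - 133.101| = 1.4810
|170.78 - 172.22| = 1.4400
|178.2 - 177.608| = 0.5920
|24.47 - 24.371| = 0.0990
|127.28 - 126.214| = 1.0660
|69.11 - 67.939| = 1.1710
hysteresis = max(diffs) = 1.4810

1.4810


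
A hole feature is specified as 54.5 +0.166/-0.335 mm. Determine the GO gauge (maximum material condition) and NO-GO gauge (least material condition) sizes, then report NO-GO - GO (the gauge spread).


GO = nominal - lower_tol (smallest hole = maximum material condition)
GO = 54.5 - 0.335 = 54.165
NO-GO = nominal + upper_tol (largest hole = least material condition)
NO-GO = 54.5 + 0.166 = 54.666
spread = NO-GO - GO = 54.666 - 54.165 = 0.5010

0.5010


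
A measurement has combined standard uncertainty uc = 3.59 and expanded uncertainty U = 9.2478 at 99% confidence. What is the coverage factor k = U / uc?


k = U / uc
k = 9.2478 / 3.59
k = 2.576

2.576


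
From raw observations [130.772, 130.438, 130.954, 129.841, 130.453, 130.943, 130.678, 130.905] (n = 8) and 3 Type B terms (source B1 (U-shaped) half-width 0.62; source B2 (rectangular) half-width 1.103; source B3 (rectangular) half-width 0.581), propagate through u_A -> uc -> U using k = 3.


mean = (130.772 + 130.438 + 130.954 + 129.841 + 130.453 + 130.943 + 130.678 + 130.905) / 8 = 130.623
s = sqrt(sum((x - mean)^2)/(n-1)) = 0.37632812
u_A = s / sqrt(n) = 0.37632812 / sqrt(8) = 0.13305208
u_B1 = 0.62 / sqrt(2) = 0.4384062
u_B2 = 1.103 / sqrt(3) = 0.63681735
u_B3 = 0.581 / sqrt(3) = 0.33544051
uc = sqrt(0.13305208^2 + 0.4384062^2 + 0.63681735^2 + 0.33544051^2) = 0.85320544
U = k * uc = 3 * 0.85320544
U = 2.5596

2.5596


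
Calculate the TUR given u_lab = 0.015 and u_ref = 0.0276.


TUR = u_lab / u_ref
= 0.015 / 0.0276
= 0.5435

0.5435


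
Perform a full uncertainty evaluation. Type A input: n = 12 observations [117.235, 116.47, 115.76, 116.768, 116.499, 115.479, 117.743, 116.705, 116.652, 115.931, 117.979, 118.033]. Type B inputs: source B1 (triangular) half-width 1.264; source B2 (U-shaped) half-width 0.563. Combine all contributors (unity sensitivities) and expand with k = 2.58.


mean = (117.235 + 116.47 + 115.76 + 116.768 + 116.499 + 115.479 + 117.743 + 116.705 + 116.652 + 115.931 + 117.979 + 118.033) / 12 = 116.7711667
s = sqrt(sum((x - mean)^2)/(n-1)) = 0.84164793
u_A = s / sqrt(n) = 0.84164793 / sqrt(12) = 0.24296283
u_B1 = 1.264 / sqrt(6) = 0.51602584
u_B2 = 0.563 / sqrt(2) = 0.39810112
uc = sqrt(0.24296283^2 + 0.51602584^2 + 0.39810112^2) = 0.69555597
U = k * uc = 2.58 * 0.69555597
U = 1.7945

1.7945


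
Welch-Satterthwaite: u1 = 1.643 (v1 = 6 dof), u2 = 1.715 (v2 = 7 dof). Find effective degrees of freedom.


uc = sqrt(u1^2 + u2^2) = sqrt(1.643^2 + 1.715^2) = 2.3750103
v_eff = uc^4 / (u1^4/v1 + u2^4/v2)
= 2.3750103^4 / (1.643^4/6 + 1.715^4/7)
= 31.817202 / 2.4503334
v_eff = 12.9848

12.9848


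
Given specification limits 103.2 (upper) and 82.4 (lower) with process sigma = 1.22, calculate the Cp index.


Cp = (USL - LSL) / (6 * sigma)
= (103.2 - 82.4) / (6 * 1.22)
= 20.8000 / 7.3200
= 2.8415

2.8415


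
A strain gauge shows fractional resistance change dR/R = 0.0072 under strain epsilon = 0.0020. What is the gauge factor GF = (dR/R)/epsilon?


GF = (dR/R) / epsilon
= 0.0072 / 0.0020
= 3.6000

3.6000


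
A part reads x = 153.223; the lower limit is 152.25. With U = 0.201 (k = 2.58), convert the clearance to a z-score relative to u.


u = U / k = 0.201 / 2.58 = 0.077906977
margin = |LSL - x| = |152.25 - 153.223| = 0.973
z = margin / u = 0.973 / 0.077906977
z = 12.4893

12.4893


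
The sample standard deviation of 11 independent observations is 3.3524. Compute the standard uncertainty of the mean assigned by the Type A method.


u_A = s / sqrt(n)
u_A = 3.3524 / sqrt(11)
u_A = 3.3524 / 3.3166248
u_A = 1.0108

1.0108


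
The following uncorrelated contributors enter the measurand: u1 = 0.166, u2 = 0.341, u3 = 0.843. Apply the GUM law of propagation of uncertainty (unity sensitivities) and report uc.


uc = sqrt(0.166^2 + 0.341^2 + 0.843^2)
uc = sqrt(0.854486)
uc = 0.9244

0.9244


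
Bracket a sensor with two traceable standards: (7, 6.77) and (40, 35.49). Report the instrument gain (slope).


slope = (y2 - y1) / (x2 - x1)
= (35.49 - 6.77) / (40 - 7)
= 28.7200 / 33
= 0.8703

0.8703


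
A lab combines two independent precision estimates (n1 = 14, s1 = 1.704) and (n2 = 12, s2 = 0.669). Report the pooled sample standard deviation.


s_p = sqrt(((n1-1)*s1^2 + (n2-1)*s2^2) / (n1+n2-2))
numerator = (14-1)*1.704^2 + (12-1)*0.669^2 = 37.747008 + 4.923171 = 42.670179
denominator = 14 + 12 - 2 = 24
s_p^2 = 42.670179 / 24 = 1.7779241
s_p = sqrt(1.7779241) = 1.3334

1.3334


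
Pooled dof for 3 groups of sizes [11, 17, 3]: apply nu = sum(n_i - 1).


nu = sum_i (n_i - 1)
nu = ((11 - 1) + (17 - 1) + (3 - 1))
nu = 10 + 16 + 2
nu = 28

28


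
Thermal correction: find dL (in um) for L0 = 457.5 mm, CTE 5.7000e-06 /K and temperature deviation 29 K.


dL = L * alpha * dT
= 457.5 * 5.7000e-06 * 29
= 0.0756247 mm
dL_um = 0.0756247 * 1000 = 75.6247 um

75.6247


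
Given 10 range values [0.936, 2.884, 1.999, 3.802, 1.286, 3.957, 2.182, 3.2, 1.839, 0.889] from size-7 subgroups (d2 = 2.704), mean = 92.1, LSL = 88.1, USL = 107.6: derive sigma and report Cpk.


R_bar = (0.936 + 2.884 + 1.999 + 3.802 + 1.286 + 3.957 + 2.182 + 3.2 + 1.839 + 0.889) / 10 = 2.2974
sigma = R_bar / d2 = 2.2974 / 2.704 = 0.84963018
Cp = (USL - LSL)/(6*sigma) = (107.6 - 88.1)/(6*0.84963018) = 3.8252
Cpu = (107.6 - 92.1)/(3*0.84963018) = 6.0811
Cpl = (92.1 - 88.1)/(3*0.84963018) = 1.5693
Cpk = min(Cpu, Cpl) = 1.5693

1.5693


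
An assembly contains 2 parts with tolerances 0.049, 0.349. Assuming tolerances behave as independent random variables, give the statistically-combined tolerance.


RSS = sqrt(0.049^2 + 0.349^2)
= sqrt(0.124202)
= 0.3524

0.3524


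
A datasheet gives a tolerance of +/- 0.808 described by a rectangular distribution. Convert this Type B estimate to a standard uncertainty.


u_B = half_width / sqrt(3)
u_B = 0.808 / 1.7320508
u_B = 0.4665

0.4665


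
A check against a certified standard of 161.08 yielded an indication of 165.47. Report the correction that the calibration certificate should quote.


Correction = standard - reading
= 161.08 - 165.47
= -4.3900

-4.3900


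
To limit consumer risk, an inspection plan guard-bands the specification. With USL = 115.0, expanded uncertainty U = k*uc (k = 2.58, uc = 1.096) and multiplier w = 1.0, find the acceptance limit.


U = k * uc = 2.58 * 1.096 = 2.82768
guard band g = w * U = 1.0 * 2.82768 = 2.82768
AL = USL - g = 115.0 - 2.82768
AL = 112.1723

112.1723


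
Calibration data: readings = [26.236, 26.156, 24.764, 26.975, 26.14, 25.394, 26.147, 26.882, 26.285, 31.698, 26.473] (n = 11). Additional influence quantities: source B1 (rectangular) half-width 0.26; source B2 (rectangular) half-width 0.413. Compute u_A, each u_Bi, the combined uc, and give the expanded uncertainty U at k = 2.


mean = (26.236 + 26.156 + 24.764 + 26.975 + 26.14 + 25.394 + 26.147 + 26.882 + 26.285 + 31.698 + 26.473) / 11 = 26.65
s = sqrt(sum((x - mean)^2)/(n-1)) = 1.7851997
u_A = s / sqrt(n) = 1.7851997 / sqrt(11) = 0.53825796
u_B1 = 0.26 / sqrt(3) = 0.15011107
u_B2 = 0.413 / sqrt(3) = 0.23844566
uc = sqrt(0.53825796^2 + 0.15011107^2 + 0.23844566^2) = 0.6075453
U = k * uc = 2 * 0.6075453
U = 1.2151

1.2151


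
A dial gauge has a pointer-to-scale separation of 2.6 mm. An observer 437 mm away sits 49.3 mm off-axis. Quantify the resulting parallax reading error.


error = h * offset / d
= 2.6 * 49.3 / 437
= 0.2933

0.2933


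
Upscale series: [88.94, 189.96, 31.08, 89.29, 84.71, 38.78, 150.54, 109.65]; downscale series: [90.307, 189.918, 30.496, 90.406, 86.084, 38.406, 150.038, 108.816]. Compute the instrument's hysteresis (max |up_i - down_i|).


|88.94 - 90.307| = 1.3670
|189.96 - 189.918| = 0.0420
|31.08 - 30.496| = 0.5840
|89.29 - 90.406| = 1.1160
|84.71 - 86.084| = 1.3740
|38.78 - 38.406| = 0.3740
|150.54 - 150.038| = 0.5020
|109.65 - 108.816| = 0.8340
hysteresis = max(diffs) = 1.3740

1.3740


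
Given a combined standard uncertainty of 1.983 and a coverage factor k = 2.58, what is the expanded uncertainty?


U = k * uc
U = 2.58 * 1.983
U = 5.1161

5.1161


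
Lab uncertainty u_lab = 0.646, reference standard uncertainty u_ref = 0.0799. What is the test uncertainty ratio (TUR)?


TUR = u_lab / u_ref
= 0.646 / 0.0799
= 8.0851

8.0851


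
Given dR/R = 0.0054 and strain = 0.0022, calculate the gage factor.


GF = (dR/R) / epsilon
= 0.0054 / 0.0022
= 2.4545

2.4545


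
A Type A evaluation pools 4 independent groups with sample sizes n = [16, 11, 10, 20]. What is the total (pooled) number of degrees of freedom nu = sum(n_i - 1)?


nu = sum_i (n_i - 1)
nu = ((16 - 1) + (11 - 1) + (10 - 1) + (20 - 1))
nu = 15 + 10 + 9 + 19
nu = 53

53


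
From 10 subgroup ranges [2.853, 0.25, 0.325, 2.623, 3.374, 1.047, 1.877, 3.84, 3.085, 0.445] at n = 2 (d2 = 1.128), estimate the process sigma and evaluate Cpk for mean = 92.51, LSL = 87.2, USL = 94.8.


R_bar = (2.853 + 0.25 + 0.325 + 2.623 + 3.374 + 1.047 + 1.877 + 3.84 + 3.085 + 0.445) / 10 = 1.9719
sigma = R_bar / d2 = 1.9719 / 1.128 = 1.7481383
Cp = (USL - LSL)/(6*sigma) = (94.8 - 87.2)/(6*1.7481383) = 0.7246
Cpu = (94.8 - 92.51)/(3*1.7481383) = 0.4367
Cpl = (92.51 - 87.2)/(3*1.7481383) = 1.0125
Cpk = min(Cpu, Cpl) = 0.4367

0.4367


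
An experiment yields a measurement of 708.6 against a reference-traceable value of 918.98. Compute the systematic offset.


Systematic error = measured - true
= 708.6 - 918.98
= -210.3800

-210.3800


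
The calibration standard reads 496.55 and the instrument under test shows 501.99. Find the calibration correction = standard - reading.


Correction = standard - reading
= 496.55 - 501.99
= -5.4400

-5.4400


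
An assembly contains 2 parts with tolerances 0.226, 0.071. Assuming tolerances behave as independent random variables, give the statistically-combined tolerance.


RSS = sqrt(0.226^2 + 0.071^2)
= sqrt(0.056117)
= 0.2369

0.2369
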